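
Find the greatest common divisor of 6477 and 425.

17

gcd(6477, 425):
  6477 = 15·425 + 102
  425 = 4·102 + 17
  102 = 6·17
so gcd(6477, 425) = 17.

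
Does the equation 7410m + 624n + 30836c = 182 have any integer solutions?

gcd(7410, 624):
  7410 = 11×624 + 546
  624 = 1×546 + 78
  546 = 7×78
so gcd(7410, 624) = 78.
gcd(78, 30836) = 26.
26 divides 182, so integer solutions exist.

yes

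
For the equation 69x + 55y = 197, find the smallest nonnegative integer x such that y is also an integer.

18

gcd(69, 55) = 1  (69 = 1×55 + 14, 55 = 3×14 + 13, 14 = 1×13 + 1, 13 = 13×1).
1 divides 197, so solutions exist.
Back-substituting, 69×(4) + 55×(-5) = 1.
Scale by 197/1 = 197: (x₀, y₀) = (788, -985).
General solution: x = 788 + 55t, y = -985 - 69t for integer t.
x ≥ 0: smallest is 788 mod 55 = 18 (at t = -14), with y = -19.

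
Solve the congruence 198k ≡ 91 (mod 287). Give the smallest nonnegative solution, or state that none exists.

28

gcd(287, 198):
  287 = 1*198 + 89
  198 = 2*89 + 20
  89 = 4*20 + 9
  20 = 2*9 + 2
  9 = 4*2 + 1
  2 = 2*1
so gcd(287, 198) = 1.
1 divides 91, so solutions exist.
Back-substitute for Bézout coefficients:
  1 = 9 - 4*2
  ... = 198*(-129) + 287*(89)
So 198*(-129) ≡ 1 (mod 287); multiply by 91: k ≡ -11739 (mod 287).
Smallest nonnegative: k = -11739 mod 287 = 28.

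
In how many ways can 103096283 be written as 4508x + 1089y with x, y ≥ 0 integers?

gcd(4508, 1089) = 1  (4508 = 4×1089 + 152, 1089 = 7×152 + 25, 152 = 6×25 + 2, 25 = 12×2 + 1, 2 = 2×1).
Back-substituting, 4508×(-523) + 1089×(2165) = 1.
Scale by 103096283: one solution is (-53919356009, 223203452695). Reduce x mod 1089: (427, 92903).
General: x = 427 + 1089t, y = 92903 - 4508t.
x ≥ 0 ⇒ t ≥ 0; y ≥ 0 ⇒ t ≤ 20. So t ∈ [0, 20]: 21 solutions.

21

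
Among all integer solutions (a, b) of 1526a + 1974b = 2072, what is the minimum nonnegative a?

gcd(1974, 1526):
  1974 = 1·1526 + 448
  1526 = 3·448 + 182
  448 = 2·182 + 84
  182 = 2·84 + 14
  84 = 6·14
so gcd(1974, 1526) = 14.
14 divides 2072, so solutions exist.
Back-substitute for Bézout coefficients:
  14 = 182 - 2·84
  ... = 1526·(22) + 1974·(-17)
Scale by 2072/14 = 148: (a₀, b₀) = (3256, -2516).
General solution: a = 3256 + 141t, b = -2516 - 109t for integer t.
a ≥ 0: smallest is 3256 mod 141 = 13 (at t = -23), with b = -9.

13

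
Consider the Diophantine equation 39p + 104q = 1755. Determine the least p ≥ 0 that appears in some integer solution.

5

gcd(104, 39) = 13  (104 = 2×39 + 26, 39 = 1×26 + 13, 26 = 2×13).
13 divides 1755, so solutions exist.
Back-substituting, 39×(3) + 104×(-1) = 13.
Scale by 1755/13 = 135: (p₀, q₀) = (405, -135).
General solution: p = 405 + 8t, q = -135 - 3t for integer t.
p ≥ 0: smallest is 405 mod 8 = 5 (at t = -50), with q = 15.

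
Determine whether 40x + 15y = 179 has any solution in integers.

no

gcd(40, 15) = 5  (40 = 2*15 + 10, 15 = 1*10 + 5, 10 = 2*5).
5 does not divide 179 (remainder 4), so no integer solutions.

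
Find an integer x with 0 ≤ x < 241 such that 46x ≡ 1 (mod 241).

131

gcd(241, 46) = 1  (241 = 5×46 + 11, 46 = 4×11 + 2, 11 = 5×2 + 1, 2 = 2×1).
Back-substituting, 46×(-110) + 241×(21) = 1.
So 46×-110 ≡ 1 (mod 241), and -110 mod 241 = 131.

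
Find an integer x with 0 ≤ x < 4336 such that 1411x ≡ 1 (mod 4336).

gcd(4336, 1411) = 1  (4336 = 3·1411 + 103, 1411 = 13·103 + 72, 103 = 1·72 + 31, 72 = 2·31 + 10, 31 = 3·10 + 1, 10 = 10·1).
Back-substituting, 1411·(-421) + 4336·(137) = 1.
So 1411·-421 ≡ 1 (mod 4336), and -421 mod 4336 = 3915.

3915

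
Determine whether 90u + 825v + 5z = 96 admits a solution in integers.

gcd(825, 90) = 15.
gcd(15, 5) = 5.
5 does not divide 96 (remainder 1), so no integer solutions.

no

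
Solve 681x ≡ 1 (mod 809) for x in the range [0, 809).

158

gcd(809, 681) = 1  (809 = 1·681 + 128, 681 = 5·128 + 41, 128 = 3·41 + 5, 41 = 8·5 + 1, 5 = 5·1).
Back-substituting, 681·(158) + 809·(-133) = 1.
So 681·158 ≡ 1 (mod 809), and 158 mod 809 = 158.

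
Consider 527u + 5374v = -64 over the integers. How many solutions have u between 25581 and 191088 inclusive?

31

gcd(5374, 527) = 1  (5374 = 10·527 + 104, 527 = 5·104 + 7, 104 = 14·7 + 6, 7 = 1·6 + 1, 6 = 6·1).
Back-substituting, 527·(775) + 5374·(-76) = 1.
Scale by -64: particular solution (-49600, 4864); reduce u mod 5374: (4140, -406).
General solution: u = 4140 + 5374t, v = -406 - 527t for integer t.
25581 ≤ 4140 + 5374t ≤ 191088 gives t ∈ [4, 34], which is 31 values.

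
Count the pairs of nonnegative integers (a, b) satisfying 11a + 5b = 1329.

gcd(11, 5):
  11 = 2·5 + 1
  5 = 5·1
so gcd(11, 5) = 1.
Back-substitute for Bézout coefficients:
  1 = 11 - 2·5
  ... = 11·(1) + 5·(-2)
Scale by 1329: one solution is (1329, -2658). Reduce a mod 5: (4, 257).
General: a = 4 + 5t, b = 257 - 11t.
a ≥ 0 ⇒ t ≥ 0; b ≥ 0 ⇒ t ≤ 23. So t ∈ [0, 23]: 24 solutions.

24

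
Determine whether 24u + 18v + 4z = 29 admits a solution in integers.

gcd(24, 18) = 6  (24 = 1*18 + 6, 18 = 3*6).
gcd(6, 4) = 2.
2 does not divide 29 (remainder 1), so no integer solutions.

no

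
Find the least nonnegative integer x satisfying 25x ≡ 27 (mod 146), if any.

77

gcd(146, 25) = 1  (146 = 5×25 + 21, 25 = 1×21 + 4, 21 = 5×4 + 1, 4 = 4×1).
1 divides 27, so solutions exist.
Back-substituting, 25×(-35) + 146×(6) = 1.
So 25×(-35) ≡ 1 (mod 146); multiply by 27: x ≡ -945 (mod 146).
Smallest nonnegative: x = -945 mod 146 = 77.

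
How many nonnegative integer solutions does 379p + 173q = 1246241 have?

19

gcd(379, 173) = 1  (379 = 2·173 + 33, 173 = 5·33 + 8, 33 = 4·8 + 1, 8 = 8·1).
Back-substituting, 379·(21) + 173·(-46) = 1.
Scale by 1246241: one solution is (26171061, -57327086). Reduce p mod 173: (140, 6897).
General: p = 140 + 173t, q = 6897 - 379t.
p ≥ 0 ⇒ t ≥ 0; q ≥ 0 ⇒ t ≤ 18. So t ∈ [0, 18]: 19 solutions.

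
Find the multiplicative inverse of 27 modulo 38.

gcd(38, 27) = 1.
By Bézout, 27*(-7) + 38*(5) = 1.
So 27*-7 ≡ 1 (mod 38), and -7 mod 38 = 31.

31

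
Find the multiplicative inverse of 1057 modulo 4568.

2593

gcd(4568, 1057):
  4568 = 4×1057 + 340
  1057 = 3×340 + 37
  340 = 9×37 + 7
  37 = 5×7 + 2
  7 = 3×2 + 1
  2 = 2×1
so gcd(4568, 1057) = 1.
Back-substitute for Bézout coefficients:
  1 = 7 - 3×2
  ... = 1057×(-1975) + 4568×(457)
So 1057×-1975 ≡ 1 (mod 4568), and -1975 mod 4568 = 2593.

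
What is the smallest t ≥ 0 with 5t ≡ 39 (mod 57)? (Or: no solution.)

42

gcd(57, 5) = 1.
1 divides 39, so solutions exist.
By Bézout, 5×(23) + 57×(-2) = 1.
So 5×(23) ≡ 1 (mod 57); multiply by 39: t ≡ 897 (mod 57).
Smallest nonnegative: t = 897 mod 57 = 42.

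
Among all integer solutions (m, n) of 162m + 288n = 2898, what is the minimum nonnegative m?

9

gcd(288, 162) = 18  (288 = 1*162 + 126, 162 = 1*126 + 36, 126 = 3*36 + 18, 36 = 2*18).
18 divides 2898, so solutions exist.
Back-substituting, 162*(-7) + 288*(4) = 18.
Scale by 2898/18 = 161: (m₀, n₀) = (-1127, 644).
General solution: m = -1127 + 16t, n = 644 - 9t for integer t.
m ≥ 0: smallest is -1127 mod 16 = 9 (at t = 71), with n = 5.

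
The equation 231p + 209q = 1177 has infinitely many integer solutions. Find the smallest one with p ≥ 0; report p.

gcd(231, 209):
  231 = 1*209 + 22
  209 = 9*22 + 11
  22 = 2*11
so gcd(231, 209) = 11.
11 divides 1177, so solutions exist.
Back-substitute for Bézout coefficients:
  11 = 209 - 9*22
  ... = 231*(-9) + 209*(10)
Scale by 1177/11 = 107: (p₀, q₀) = (-963, 1070).
General solution: p = -963 + 19t, q = 1070 - 21t for integer t.
p ≥ 0: smallest is -963 mod 19 = 6 (at t = 51), with q = -1.

6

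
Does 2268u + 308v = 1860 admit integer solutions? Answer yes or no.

no

gcd(2268, 308) = 28.
28 does not divide 1860 (remainder 12), so no integer solutions.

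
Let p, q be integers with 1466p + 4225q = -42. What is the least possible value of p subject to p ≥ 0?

2588

gcd(4225, 1466) = 1  (4225 = 2·1466 + 1293, 1466 = 1·1293 + 173, 1293 = 7·173 + 82, 173 = 2·82 + 9, 82 = 9·9 + 1, 9 = 9·1).
1 divides -42, so solutions exist.
Back-substituting, 1466·(-464) + 4225·(161) = 1.
Scale by -42/1 = -42: (p₀, q₀) = (19488, -6762).
General solution: p = 19488 + 4225t, q = -6762 - 1466t for integer t.
p ≥ 0: smallest is 19488 mod 4225 = 2588 (at t = -4), with q = -898.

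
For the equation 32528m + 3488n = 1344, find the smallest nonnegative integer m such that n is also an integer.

gcd(32528, 3488):
  32528 = 9·3488 + 1136
  3488 = 3·1136 + 80
  1136 = 14·80 + 16
  80 = 5·16
so gcd(32528, 3488) = 16.
16 divides 1344, so solutions exist.
Back-substitute for Bézout coefficients:
  16 = 1136 - 14·80
  ... = 32528·(43) + 3488·(-401)
Scale by 1344/16 = 84: (m₀, n₀) = (3612, -33684).
General solution: m = 3612 + 218t, n = -33684 - 2033t for integer t.
m ≥ 0: smallest is 3612 mod 218 = 124 (at t = -16), with n = -1156.

124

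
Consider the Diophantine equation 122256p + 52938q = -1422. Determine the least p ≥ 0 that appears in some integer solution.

29

gcd(122256, 52938) = 18  (122256 = 2×52938 + 16380, 52938 = 3×16380 + 3798, 16380 = 4×3798 + 1188, 3798 = 3×1188 + 234, 1188 = 5×234 + 18, 234 = 13×18).
18 divides -1422, so solutions exist.
Back-substituting, 122256×(223) + 52938×(-515) = 18.
Scale by -1422/18 = -79: (p₀, q₀) = (-17617, 40685).
General solution: p = -17617 + 2941t, q = 40685 - 6792t for integer t.
p ≥ 0: smallest is -17617 mod 2941 = 29 (at t = 6), with q = -67.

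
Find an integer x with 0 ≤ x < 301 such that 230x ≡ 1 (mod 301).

gcd(301, 230) = 1  (301 = 1·230 + 71, 230 = 3·71 + 17, 71 = 4·17 + 3, 17 = 5·3 + 2, 3 = 1·2 + 1, 2 = 2·1).
Back-substituting, 230·(-106) + 301·(81) = 1.
So 230·-106 ≡ 1 (mod 301), and -106 mod 301 = 195.

195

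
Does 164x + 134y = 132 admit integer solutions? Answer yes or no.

yes

gcd(164, 134) = 2  (164 = 1*134 + 30, 134 = 4*30 + 14, 30 = 2*14 + 2, 14 = 7*2).
2 divides 132, so integer solutions exist.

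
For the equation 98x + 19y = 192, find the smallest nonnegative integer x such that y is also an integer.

gcd(98, 19):
  98 = 5*19 + 3
  19 = 6*3 + 1
  3 = 3*1
so gcd(98, 19) = 1.
1 divides 192, so solutions exist.
Back-substitute for Bézout coefficients:
  1 = 19 - 6*3
  ... = 98*(-6) + 19*(31)
Scale by 192/1 = 192: (x₀, y₀) = (-1152, 5952).
General solution: x = -1152 + 19t, y = 5952 - 98t for integer t.
x ≥ 0: smallest is -1152 mod 19 = 7 (at t = 61), with y = -26.

7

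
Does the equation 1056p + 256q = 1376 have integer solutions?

gcd(1056, 256) = 32  (1056 = 4×256 + 32, 256 = 8×32).
32 divides 1376, so integer solutions exist.

yes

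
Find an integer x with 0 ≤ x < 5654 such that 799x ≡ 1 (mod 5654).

4727

gcd(5654, 799) = 1.
By Bézout, 799*(-927) + 5654*(131) = 1.
So 799*-927 ≡ 1 (mod 5654), and -927 mod 5654 = 4727.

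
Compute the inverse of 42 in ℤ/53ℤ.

gcd(53, 42) = 1  (53 = 1×42 + 11, 42 = 3×11 + 9, 11 = 1×9 + 2, 9 = 4×2 + 1, 2 = 2×1).
Back-substituting, 42×(24) + 53×(-19) = 1.
So 42×24 ≡ 1 (mod 53), and 24 mod 53 = 24.

24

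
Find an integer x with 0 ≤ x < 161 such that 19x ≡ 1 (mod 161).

gcd(161, 19):
  161 = 8*19 + 9
  19 = 2*9 + 1
  9 = 9*1
so gcd(161, 19) = 1.
Back-substitute for Bézout coefficients:
  1 = 19 - 2*9
  ... = 19*(17) + 161*(-2)
So 19*17 ≡ 1 (mod 161), and 17 mod 161 = 17.

17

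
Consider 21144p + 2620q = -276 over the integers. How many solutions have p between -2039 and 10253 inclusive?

gcd(21144, 2620) = 4  (21144 = 8*2620 + 184, 2620 = 14*184 + 44, 184 = 4*44 + 8, 44 = 5*8 + 4, 8 = 2*4).
Back-substituting, 21144*(-299) + 2620*(2413) = 4.
Scale by -69: particular solution (20631, -166497); reduce p mod 655: (326, -2631).
General solution: p = 326 + 655t, q = -2631 - 5286t for integer t.
-2039 ≤ 326 + 655t ≤ 10253 gives t ∈ [-3, 15], which is 19 values.

19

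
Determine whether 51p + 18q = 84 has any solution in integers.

yes

gcd(51, 18) = 3.
3 divides 84, so integer solutions exist.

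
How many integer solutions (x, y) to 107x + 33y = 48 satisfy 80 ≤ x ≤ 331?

7

gcd(107, 33) = 1.
By Bézout, 107*(-4) + 33*(13) = 1.
Particular solution: (6, -18).
General solution: x = 6 + 33t, y = -18 - 107t for integer t.
80 ≤ 6 + 33t ≤ 331 gives t ∈ [3, 9], which is 7 values.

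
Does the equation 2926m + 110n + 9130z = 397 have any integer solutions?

gcd(2926, 110) = 22.
gcd(22, 9130) = 22.
22 does not divide 397 (remainder 1), so no integer solutions.

no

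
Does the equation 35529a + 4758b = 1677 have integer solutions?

yes

gcd(35529, 4758) = 39  (35529 = 7×4758 + 2223, 4758 = 2×2223 + 312, 2223 = 7×312 + 39, 312 = 8×39).
39 divides 1677, so integer solutions exist.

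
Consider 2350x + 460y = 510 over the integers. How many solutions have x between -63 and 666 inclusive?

gcd(2350, 460) = 10  (2350 = 5·460 + 50, 460 = 9·50 + 10, 50 = 5·10).
Back-substituting, 2350·(-9) + 460·(46) = 10.
Scale by 51: particular solution (-459, 2346); reduce x mod 46: (1, -4).
General solution: x = 1 + 46t, y = -4 - 235t for integer t.
-63 ≤ 1 + 46t ≤ 666 gives t ∈ [-1, 14], which is 16 values.

16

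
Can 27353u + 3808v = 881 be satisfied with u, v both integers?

gcd(27353, 3808) = 17.
17 does not divide 881 (remainder 14), so no integer solutions.

no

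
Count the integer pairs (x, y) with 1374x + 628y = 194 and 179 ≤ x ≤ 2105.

gcd(1374, 628) = 2.
By Bézout, 1374·(-149) + 628·(326) = 2.
Particular solution: (305, -667).
General solution: x = 305 + 314t, y = -667 - 687t for integer t.
179 ≤ 305 + 314t ≤ 2105 gives t ∈ [0, 5], which is 6 values.

6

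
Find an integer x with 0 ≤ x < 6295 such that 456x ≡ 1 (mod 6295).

566

gcd(6295, 456) = 1.
By Bézout, 456*(566) + 6295*(-41) = 1.
So 456*566 ≡ 1 (mod 6295), and 566 mod 6295 = 566.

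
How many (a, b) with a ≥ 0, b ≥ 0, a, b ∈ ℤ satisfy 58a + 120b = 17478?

5

gcd(120, 58):
  120 = 2×58 + 4
  58 = 14×4 + 2
  4 = 2×2
so gcd(120, 58) = 2.
Back-substitute for Bézout coefficients:
  2 = 58 - 14×4
  ... = 58×(29) + 120×(-14)
Scale by 8739: one solution is (253431, -122346). Reduce a mod 60: (51, 121).
General: a = 51 + 60t, b = 121 - 29t.
a ≥ 0 ⇒ t ≥ 0; b ≥ 0 ⇒ t ≤ 4. So t ∈ [0, 4]: 5 solutions.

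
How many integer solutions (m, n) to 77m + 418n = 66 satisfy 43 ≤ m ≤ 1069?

gcd(418, 77) = 11.
By Bézout, 77*(11) + 418*(-2) = 11.
Particular solution: (28, -5).
General solution: m = 28 + 38t, n = -5 - 7t for integer t.
43 ≤ 28 + 38t ≤ 1069 gives t ∈ [1, 27], which is 27 values.

27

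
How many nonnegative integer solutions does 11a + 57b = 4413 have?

7

gcd(57, 11) = 1  (57 = 5*11 + 2, 11 = 5*2 + 1, 2 = 2*1).
Back-substituting, 11*(26) + 57*(-5) = 1.
Scale by 4413: one solution is (114738, -22065). Reduce a mod 57: (54, 67).
General: a = 54 + 57t, b = 67 - 11t.
a ≥ 0 ⇒ t ≥ 0; b ≥ 0 ⇒ t ≤ 6. So t ∈ [0, 6]: 7 solutions.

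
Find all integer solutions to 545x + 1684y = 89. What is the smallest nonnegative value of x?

gcd(1684, 545) = 1  (1684 = 3·545 + 49, 545 = 11·49 + 6, 49 = 8·6 + 1, 6 = 6·1).
1 divides 89, so solutions exist.
Back-substituting, 545·(-275) + 1684·(89) = 1.
Scale by 89/1 = 89: (x₀, y₀) = (-24475, 7921).
General solution: x = -24475 + 1684t, y = 7921 - 545t for integer t.
x ≥ 0: smallest is -24475 mod 1684 = 785 (at t = 15), with y = -254.

785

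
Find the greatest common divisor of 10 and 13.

1

gcd(13, 10) = 1  (13 = 1*10 + 3, 10 = 3*3 + 1, 3 = 3*1).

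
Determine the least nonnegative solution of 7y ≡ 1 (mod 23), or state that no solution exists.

10

gcd(23, 7) = 1  (23 = 3*7 + 2, 7 = 3*2 + 1, 2 = 2*1).
1 divides 1, so solutions exist.
Back-substituting, 7*(10) + 23*(-3) = 1.
So 7*(10) ≡ 1 (mod 23); multiply by 1: y ≡ 10 (mod 23).
Smallest nonnegative: y = 10 mod 23 = 10.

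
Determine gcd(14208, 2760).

gcd(14208, 2760) = 24  (14208 = 5×2760 + 408, 2760 = 6×408 + 312, 408 = 1×312 + 96, 312 = 3×96 + 24, 96 = 4×24).

24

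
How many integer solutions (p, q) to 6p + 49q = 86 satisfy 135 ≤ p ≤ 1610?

30

gcd(49, 6):
  49 = 8·6 + 1
  6 = 6·1
so gcd(49, 6) = 1.
Back-substitute for Bézout coefficients:
  1 = 49 - 8·6
  ... = 6·(-8) + 49·(1)
Scale by 86: particular solution (-688, 86); reduce p mod 49: (47, -4).
General solution: p = 47 + 49t, q = -4 - 6t for integer t.
135 ≤ 47 + 49t ≤ 1610 gives t ∈ [2, 31], which is 30 values.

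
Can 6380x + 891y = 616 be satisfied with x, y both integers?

gcd(6380, 891) = 11  (6380 = 7·891 + 143, 891 = 6·143 + 33, 143 = 4·33 + 11, 33 = 3·11).
11 divides 616, so integer solutions exist.

yes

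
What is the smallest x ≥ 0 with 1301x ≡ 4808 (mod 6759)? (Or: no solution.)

gcd(6759, 1301) = 1.
1 divides 4808, so solutions exist.
By Bézout, 1301×(1091) + 6759×(-210) = 1.
So 1301×(1091) ≡ 1 (mod 6759); multiply by 4808: x ≡ 5245528 (mod 6759).
Smallest nonnegative: x = 5245528 mod 6759 = 544.

544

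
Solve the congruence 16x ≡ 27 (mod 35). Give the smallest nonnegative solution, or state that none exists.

17

gcd(35, 16):
  35 = 2*16 + 3
  16 = 5*3 + 1
  3 = 3*1
so gcd(35, 16) = 1.
1 divides 27, so solutions exist.
Back-substitute for Bézout coefficients:
  1 = 16 - 5*3
  ... = 16*(11) + 35*(-5)
So 16*(11) ≡ 1 (mod 35); multiply by 27: x ≡ 297 (mod 35).
Smallest nonnegative: x = 297 mod 35 = 17.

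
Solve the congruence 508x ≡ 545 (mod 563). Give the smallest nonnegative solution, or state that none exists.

gcd(563, 508):
  563 = 1×508 + 55
  508 = 9×55 + 13
  55 = 4×13 + 3
  13 = 4×3 + 1
  3 = 3×1
so gcd(563, 508) = 1.
1 divides 545, so solutions exist.
Back-substitute for Bézout coefficients:
  1 = 13 - 4×3
  ... = 508×(174) + 563×(-157)
So 508×(174) ≡ 1 (mod 563); multiply by 545: x ≡ 94830 (mod 563).
Smallest nonnegative: x = 94830 mod 563 = 246.

246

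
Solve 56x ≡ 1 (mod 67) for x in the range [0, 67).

6

gcd(67, 56):
  67 = 1·56 + 11
  56 = 5·11 + 1
  11 = 11·1
so gcd(67, 56) = 1.
Back-substitute for Bézout coefficients:
  1 = 56 - 5·11
  ... = 56·(6) + 67·(-5)
So 56·6 ≡ 1 (mod 67), and 6 mod 67 = 6.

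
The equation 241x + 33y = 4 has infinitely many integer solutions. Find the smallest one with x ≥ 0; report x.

gcd(241, 33) = 1.
1 divides 4, so solutions exist.
By Bézout, 241*(10) + 33*(-73) = 1.
Scale by 4/1 = 4: (x₀, y₀) = (40, -292).
General solution: x = 40 + 33t, y = -292 - 241t for integer t.
x ≥ 0: smallest is 40 mod 33 = 7 (at t = -1), with y = -51.

7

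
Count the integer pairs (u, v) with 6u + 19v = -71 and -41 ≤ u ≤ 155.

gcd(19, 6) = 1  (19 = 3×6 + 1, 6 = 6×1).
Back-substituting, 6×(-3) + 19×(1) = 1.
Scale by -71: particular solution (213, -71); reduce u mod 19: (4, -5).
General solution: u = 4 + 19t, v = -5 - 6t for integer t.
-41 ≤ 4 + 19t ≤ 155 gives t ∈ [-2, 7], which is 10 values.

10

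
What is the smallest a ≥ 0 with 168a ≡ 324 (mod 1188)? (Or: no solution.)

9

gcd(1188, 168):
  1188 = 7·168 + 12
  168 = 14·12
so gcd(1188, 168) = 12.
12 divides 324, so solutions exist.
Back-substitute for Bézout coefficients:
  12 = 1188 - 7·168
  ... = 168·(-7) + 1188·(1)
So 168·(-7) ≡ 12 (mod 1188); multiply by 27: a ≡ -189 (mod 99).
Smallest nonnegative: a = -189 mod 99 = 9.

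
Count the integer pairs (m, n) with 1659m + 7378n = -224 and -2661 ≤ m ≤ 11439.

gcd(7378, 1659) = 7  (7378 = 4*1659 + 742, 1659 = 2*742 + 175, 742 = 4*175 + 42, 175 = 4*42 + 7, 42 = 6*7).
Back-substituting, 1659*(169) + 7378*(-38) = 7.
Scale by -32: particular solution (-5408, 1216); reduce m mod 1054: (916, -206).
General solution: m = 916 + 1054t, n = -206 - 237t for integer t.
-2661 ≤ 916 + 1054t ≤ 11439 gives t ∈ [-3, 9], which is 13 values.

13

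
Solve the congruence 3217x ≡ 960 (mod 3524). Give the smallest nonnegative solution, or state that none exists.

3452

gcd(3524, 3217):
  3524 = 1*3217 + 307
  3217 = 10*307 + 147
  307 = 2*147 + 13
  147 = 11*13 + 4
  13 = 3*4 + 1
  4 = 4*1
so gcd(3524, 3217) = 1.
1 divides 960, so solutions exist.
Back-substitute for Bézout coefficients:
  1 = 13 - 3*4
  ... = 3217*(-815) + 3524*(744)
So 3217*(-815) ≡ 1 (mod 3524); multiply by 960: x ≡ -782400 (mod 3524).
Smallest nonnegative: x = -782400 mod 3524 = 3452.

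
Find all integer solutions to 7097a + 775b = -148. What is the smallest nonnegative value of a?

gcd(7097, 775):
  7097 = 9*775 + 122
  775 = 6*122 + 43
  122 = 2*43 + 36
  43 = 1*36 + 7
  36 = 5*7 + 1
  7 = 7*1
so gcd(7097, 775) = 1.
1 divides -148, so solutions exist.
Back-substitute for Bézout coefficients:
  1 = 36 - 5*7
  ... = 7097*(108) + 775*(-989)
Scale by -148/1 = -148: (a₀, b₀) = (-15984, 146372).
General solution: a = -15984 + 775t, b = 146372 - 7097t for integer t.
a ≥ 0: smallest is -15984 mod 775 = 291 (at t = 21), with b = -2665.

291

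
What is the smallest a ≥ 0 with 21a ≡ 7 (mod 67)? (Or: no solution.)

45

gcd(67, 21) = 1.
1 divides 7, so solutions exist.
By Bézout, 21*(16) + 67*(-5) = 1.
So 21*(16) ≡ 1 (mod 67); multiply by 7: a ≡ 112 (mod 67).
Smallest nonnegative: a = 112 mod 67 = 45.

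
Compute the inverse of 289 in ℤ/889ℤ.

606

gcd(889, 289):
  889 = 3·289 + 22
  289 = 13·22 + 3
  22 = 7·3 + 1
  3 = 3·1
so gcd(889, 289) = 1.
Back-substitute for Bézout coefficients:
  1 = 22 - 7·3
  ... = 289·(-283) + 889·(92)
So 289·-283 ≡ 1 (mod 889), and -283 mod 889 = 606.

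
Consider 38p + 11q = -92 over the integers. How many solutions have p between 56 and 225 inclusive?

gcd(38, 11) = 1.
By Bézout, 38·(-2) + 11·(7) = 1.
Particular solution: (8, -36).
General solution: p = 8 + 11t, q = -36 - 38t for integer t.
56 ≤ 8 + 11t ≤ 225 gives t ∈ [5, 19], which is 15 values.

15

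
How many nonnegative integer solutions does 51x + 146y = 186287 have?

gcd(146, 51) = 1.
By Bézout, 51*(63) + 146*(-22) = 1.
One solution: (17, 1270).
General: x = 17 + 146t, y = 1270 - 51t.
x ≥ 0 ⇒ t ≥ 0; y ≥ 0 ⇒ t ≤ 24. So t ∈ [0, 24]: 25 solutions.

25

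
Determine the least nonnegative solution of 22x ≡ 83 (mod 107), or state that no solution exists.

gcd(107, 22):
  107 = 4*22 + 19
  22 = 1*19 + 3
  19 = 6*3 + 1
  3 = 3*1
so gcd(107, 22) = 1.
1 divides 83, so solutions exist.
Back-substitute for Bézout coefficients:
  1 = 19 - 6*3
  ... = 22*(-34) + 107*(7)
So 22*(-34) ≡ 1 (mod 107); multiply by 83: x ≡ -2822 (mod 107).
Smallest nonnegative: x = -2822 mod 107 = 67.

67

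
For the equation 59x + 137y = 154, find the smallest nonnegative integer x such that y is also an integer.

128

gcd(137, 59):
  137 = 2×59 + 19
  59 = 3×19 + 2
  19 = 9×2 + 1
  2 = 2×1
so gcd(137, 59) = 1.
1 divides 154, so solutions exist.
Back-substitute for Bézout coefficients:
  1 = 19 - 9×2
  ... = 59×(-65) + 137×(28)
Scale by 154/1 = 154: (x₀, y₀) = (-10010, 4312).
General solution: x = -10010 + 137t, y = 4312 - 59t for integer t.
x ≥ 0: smallest is -10010 mod 137 = 128 (at t = 74), with y = -54.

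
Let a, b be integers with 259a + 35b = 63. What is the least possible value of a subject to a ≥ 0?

gcd(259, 35) = 7.
7 divides 63, so solutions exist.
By Bézout, 259*(-2) + 35*(15) = 7.
Scale by 63/7 = 9: (a₀, b₀) = (-18, 135).
General solution: a = -18 + 5t, b = 135 - 37t for integer t.
a ≥ 0: smallest is -18 mod 5 = 2 (at t = 4), with b = -13.

2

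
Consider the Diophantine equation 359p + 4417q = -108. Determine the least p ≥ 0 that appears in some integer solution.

3740

gcd(4417, 359) = 1  (4417 = 12*359 + 109, 359 = 3*109 + 32, 109 = 3*32 + 13, 32 = 2*13 + 6, 13 = 2*6 + 1, 6 = 6*1).
1 divides -108, so solutions exist.
Back-substituting, 359*(-689) + 4417*(56) = 1.
Scale by -108/1 = -108: (p₀, q₀) = (74412, -6048).
General solution: p = 74412 + 4417t, q = -6048 - 359t for integer t.
p ≥ 0: smallest is 74412 mod 4417 = 3740 (at t = -16), with q = -304.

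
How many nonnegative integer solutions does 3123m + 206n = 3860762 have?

gcd(3123, 206) = 1  (3123 = 15·206 + 33, 206 = 6·33 + 8, 33 = 4·8 + 1, 8 = 8·1).
Back-substituting, 3123·(25) + 206·(-379) = 1.
Scale by 3860762: one solution is (96519050, -1463228798). Reduce m mod 206: (16, 18499).
General: m = 16 + 206t, n = 18499 - 3123t.
m ≥ 0 ⇒ t ≥ 0; n ≥ 0 ⇒ t ≤ 5. So t ∈ [0, 5]: 6 solutions.

6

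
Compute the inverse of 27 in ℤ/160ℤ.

gcd(160, 27):
  160 = 5*27 + 25
  27 = 1*25 + 2
  25 = 12*2 + 1
  2 = 2*1
so gcd(160, 27) = 1.
Back-substitute for Bézout coefficients:
  1 = 25 - 12*2
  ... = 27*(-77) + 160*(13)
So 27*-77 ≡ 1 (mod 160), and -77 mod 160 = 83.

83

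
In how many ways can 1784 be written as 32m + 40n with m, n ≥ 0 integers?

gcd(40, 32) = 8.
By Bézout, 32·(-1) + 40·(1) = 8.
One solution: (2, 43).
General: m = 2 + 5t, n = 43 - 4t.
m ≥ 0 ⇒ t ≥ 0; n ≥ 0 ⇒ t ≤ 10. So t ∈ [0, 10]: 11 solutions.

11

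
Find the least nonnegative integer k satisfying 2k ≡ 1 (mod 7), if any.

4

gcd(7, 2):
  7 = 3×2 + 1
  2 = 2×1
so gcd(7, 2) = 1.
1 divides 1, so solutions exist.
Back-substitute for Bézout coefficients:
  1 = 7 - 3×2
  ... = 2×(-3) + 7×(1)
So 2×(-3) ≡ 1 (mod 7); multiply by 1: k ≡ -3 (mod 7).
Smallest nonnegative: k = -3 mod 7 = 4.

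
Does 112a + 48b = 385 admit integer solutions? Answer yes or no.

no

gcd(112, 48):
  112 = 2·48 + 16
  48 = 3·16
so gcd(112, 48) = 16.
16 does not divide 385 (remainder 1), so no integer solutions.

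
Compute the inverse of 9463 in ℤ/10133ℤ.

8424

gcd(10133, 9463):
  10133 = 1*9463 + 670
  9463 = 14*670 + 83
  670 = 8*83 + 6
  83 = 13*6 + 5
  6 = 1*5 + 1
  5 = 5*1
so gcd(10133, 9463) = 1.
Back-substitute for Bézout coefficients:
  1 = 6 - 1*5
  ... = 9463*(-1709) + 10133*(1596)
So 9463*-1709 ≡ 1 (mod 10133), and -1709 mod 10133 = 8424.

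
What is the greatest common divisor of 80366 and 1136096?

gcd(1136096, 80366):
  1136096 = 14×80366 + 10972
  80366 = 7×10972 + 3562
  10972 = 3×3562 + 286
  3562 = 12×286 + 130
  286 = 2×130 + 26
  130 = 5×26
so gcd(1136096, 80366) = 26.

26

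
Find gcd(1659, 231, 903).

gcd(1659, 231):
  1659 = 7·231 + 42
  231 = 5·42 + 21
  42 = 2·21
so gcd(1659, 231) = 21.
gcd(21, 903) = 21.

21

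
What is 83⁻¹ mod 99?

68

gcd(99, 83) = 1  (99 = 1·83 + 16, 83 = 5·16 + 3, 16 = 5·3 + 1, 3 = 3·1).
Back-substituting, 83·(-31) + 99·(26) = 1.
So 83·-31 ≡ 1 (mod 99), and -31 mod 99 = 68.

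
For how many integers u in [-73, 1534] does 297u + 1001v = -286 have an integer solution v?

gcd(1001, 297) = 11  (1001 = 3·297 + 110, 297 = 2·110 + 77, 110 = 1·77 + 33, 77 = 2·33 + 11, 33 = 3·11).
Back-substituting, 297·(27) + 1001·(-8) = 11.
Scale by -26: particular solution (-702, 208); reduce u mod 91: (26, -8).
General solution: u = 26 + 91t, v = -8 - 27t for integer t.
-73 ≤ 26 + 91t ≤ 1534 gives t ∈ [-1, 16], which is 18 values.

18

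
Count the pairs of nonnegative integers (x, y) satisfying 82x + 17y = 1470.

1

gcd(82, 17):
  82 = 4×17 + 14
  17 = 1×14 + 3
  14 = 4×3 + 2
  3 = 1×2 + 1
  2 = 2×1
so gcd(82, 17) = 1.
Back-substitute for Bézout coefficients:
  1 = 3 - 1×2
  ... = 82×(-6) + 17×(29)
Scale by 1470: one solution is (-8820, 42630). Reduce x mod 17: (3, 72).
General: x = 3 + 17t, y = 72 - 82t.
x ≥ 0 ⇒ t ≥ 0; y ≥ 0 ⇒ t ≤ 0. So t ∈ [0, 0]: 1 solution.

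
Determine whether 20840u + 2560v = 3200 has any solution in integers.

yes

gcd(20840, 2560) = 40.
40 divides 3200, so integer solutions exist.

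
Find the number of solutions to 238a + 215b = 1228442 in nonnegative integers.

gcd(238, 215):
  238 = 1×215 + 23
  215 = 9×23 + 8
  23 = 2×8 + 7
  8 = 1×7 + 1
  7 = 7×1
so gcd(238, 215) = 1.
Back-substitute for Bézout coefficients:
  1 = 8 - 1×7
  ... = 238×(-28) + 215×(31)
Scale by 1228442: one solution is (-34396376, 38081702). Reduce a mod 215: (184, 5510).
General: a = 184 + 215t, b = 5510 - 238t.
a ≥ 0 ⇒ t ≥ 0; b ≥ 0 ⇒ t ≤ 23. So t ∈ [0, 23]: 24 solutions.

24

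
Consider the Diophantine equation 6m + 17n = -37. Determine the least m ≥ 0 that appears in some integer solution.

gcd(17, 6):
  17 = 2·6 + 5
  6 = 1·5 + 1
  5 = 5·1
so gcd(17, 6) = 1.
1 divides -37, so solutions exist.
Back-substitute for Bézout coefficients:
  1 = 6 - 1·5
  ... = 6·(3) + 17·(-1)
Scale by -37/1 = -37: (m₀, n₀) = (-111, 37).
General solution: m = -111 + 17t, n = 37 - 6t for integer t.
m ≥ 0: smallest is -111 mod 17 = 8 (at t = 7), with n = -5.

8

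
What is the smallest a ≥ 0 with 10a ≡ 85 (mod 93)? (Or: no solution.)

gcd(93, 10) = 1.
1 divides 85, so solutions exist.
By Bézout, 10*(28) + 93*(-3) = 1.
So 10*(28) ≡ 1 (mod 93); multiply by 85: a ≡ 2380 (mod 93).
Smallest nonnegative: a = 2380 mod 93 = 55.

55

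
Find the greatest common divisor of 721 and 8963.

gcd(8963, 721) = 1  (8963 = 12*721 + 311, 721 = 2*311 + 99, 311 = 3*99 + 14, 99 = 7*14 + 1, 14 = 14*1).

1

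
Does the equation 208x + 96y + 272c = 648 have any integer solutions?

gcd(208, 96) = 16  (208 = 2·96 + 16, 96 = 6·16).
gcd(16, 272) = 16.
16 does not divide 648 (remainder 8), so no integer solutions.

no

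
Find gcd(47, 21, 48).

gcd(47, 21) = 1.
gcd(1, 48) = 1.

1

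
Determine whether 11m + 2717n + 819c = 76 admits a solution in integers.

gcd(2717, 11):
  2717 = 247×11
so gcd(2717, 11) = 11.
gcd(11, 819) = 1.
1 divides 76, so integer solutions exist.

yes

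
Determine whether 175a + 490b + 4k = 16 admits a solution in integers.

yes

gcd(490, 175) = 35  (490 = 2*175 + 140, 175 = 1*140 + 35, 140 = 4*35).
gcd(35, 4) = 1.
1 divides 16, so integer solutions exist.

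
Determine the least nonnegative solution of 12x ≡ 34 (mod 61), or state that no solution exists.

13

gcd(61, 12) = 1  (61 = 5·12 + 1, 12 = 12·1).
1 divides 34, so solutions exist.
Back-substituting, 12·(-5) + 61·(1) = 1.
So 12·(-5) ≡ 1 (mod 61); multiply by 34: x ≡ -170 (mod 61).
Smallest nonnegative: x = -170 mod 61 = 13.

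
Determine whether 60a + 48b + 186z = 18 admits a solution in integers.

yes

gcd(60, 48) = 12  (60 = 1*48 + 12, 48 = 4*12).
gcd(12, 186) = 6.
6 divides 18, so integer solutions exist.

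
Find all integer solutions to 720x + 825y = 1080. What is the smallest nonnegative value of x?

gcd(825, 720):
  825 = 1×720 + 105
  720 = 6×105 + 90
  105 = 1×90 + 15
  90 = 6×15
so gcd(825, 720) = 15.
15 divides 1080, so solutions exist.
Back-substitute for Bézout coefficients:
  15 = 105 - 1×90
  ... = 720×(-8) + 825×(7)
Scale by 1080/15 = 72: (x₀, y₀) = (-576, 504).
General solution: x = -576 + 55t, y = 504 - 48t for integer t.
x ≥ 0: smallest is -576 mod 55 = 29 (at t = 11), with y = -24.

29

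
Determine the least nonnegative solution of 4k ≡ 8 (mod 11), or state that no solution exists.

2

gcd(11, 4) = 1.
1 divides 8, so solutions exist.
By Bézout, 4·(3) + 11·(-1) = 1.
So 4·(3) ≡ 1 (mod 11); multiply by 8: k ≡ 24 (mod 11).
Smallest nonnegative: k = 24 mod 11 = 2.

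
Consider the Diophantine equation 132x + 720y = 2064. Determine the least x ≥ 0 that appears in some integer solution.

gcd(720, 132):
  720 = 5×132 + 60
  132 = 2×60 + 12
  60 = 5×12
so gcd(720, 132) = 12.
12 divides 2064, so solutions exist.
Back-substitute for Bézout coefficients:
  12 = 132 - 2×60
  ... = 132×(11) + 720×(-2)
Scale by 2064/12 = 172: (x₀, y₀) = (1892, -344).
General solution: x = 1892 + 60t, y = -344 - 11t for integer t.
x ≥ 0: smallest is 1892 mod 60 = 32 (at t = -31), with y = -3.

32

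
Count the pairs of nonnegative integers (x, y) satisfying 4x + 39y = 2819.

gcd(39, 4) = 1.
By Bézout, 4·(10) + 39·(-1) = 1.
One solution: (32, 69).
General: x = 32 + 39t, y = 69 - 4t.
x ≥ 0 ⇒ t ≥ 0; y ≥ 0 ⇒ t ≤ 17. So t ∈ [0, 17]: 18 solutions.

18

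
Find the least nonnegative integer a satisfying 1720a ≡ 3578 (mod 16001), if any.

gcd(16001, 1720) = 1  (16001 = 9·1720 + 521, 1720 = 3·521 + 157, 521 = 3·157 + 50, 157 = 3·50 + 7, 50 = 7·7 + 1, 7 = 7·1).
1 divides 3578, so solutions exist.
Back-substituting, 1720·(-2242) + 16001·(241) = 1.
So 1720·(-2242) ≡ 1 (mod 16001); multiply by 3578: a ≡ -8021876 (mod 16001).
Smallest nonnegative: a = -8021876 mod 16001 = 10626.

10626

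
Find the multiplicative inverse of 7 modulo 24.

7

gcd(24, 7):
  24 = 3×7 + 3
  7 = 2×3 + 1
  3 = 3×1
so gcd(24, 7) = 1.
Back-substitute for Bézout coefficients:
  1 = 7 - 2×3
  ... = 7×(7) + 24×(-2)
So 7×7 ≡ 1 (mod 24), and 7 mod 24 = 7.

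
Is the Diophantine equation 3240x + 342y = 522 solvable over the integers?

yes

gcd(3240, 342) = 18  (3240 = 9*342 + 162, 342 = 2*162 + 18, 162 = 9*18).
18 divides 522, so integer solutions exist.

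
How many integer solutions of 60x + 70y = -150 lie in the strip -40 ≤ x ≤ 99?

20

gcd(70, 60):
  70 = 1·60 + 10
  60 = 6·10
so gcd(70, 60) = 10.
Back-substitute for Bézout coefficients:
  10 = 70 - 1·60
  ... = 60·(-1) + 70·(1)
Scale by -15: particular solution (15, -15); reduce x mod 7: (1, -3).
General solution: x = 1 + 7t, y = -3 - 6t for integer t.
-40 ≤ 1 + 7t ≤ 99 gives t ∈ [-5, 14], which is 20 values.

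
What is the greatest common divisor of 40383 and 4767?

21

gcd(40383, 4767):
  40383 = 8×4767 + 2247
  4767 = 2×2247 + 273
  2247 = 8×273 + 63
  273 = 4×63 + 21
  63 = 3×21
so gcd(40383, 4767) = 21.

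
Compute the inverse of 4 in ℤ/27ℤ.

7

gcd(27, 4) = 1  (27 = 6·4 + 3, 4 = 1·3 + 1, 3 = 3·1).
Back-substituting, 4·(7) + 27·(-1) = 1.
So 4·7 ≡ 1 (mod 27), and 7 mod 27 = 7.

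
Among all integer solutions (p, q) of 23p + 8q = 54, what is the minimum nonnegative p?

2

gcd(23, 8) = 1  (23 = 2*8 + 7, 8 = 1*7 + 1, 7 = 7*1).
1 divides 54, so solutions exist.
Back-substituting, 23*(-1) + 8*(3) = 1.
Scale by 54/1 = 54: (p₀, q₀) = (-54, 162).
General solution: p = -54 + 8t, q = 162 - 23t for integer t.
p ≥ 0: smallest is -54 mod 8 = 2 (at t = 7), with q = 1.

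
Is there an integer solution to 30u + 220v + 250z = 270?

yes

gcd(220, 30) = 10  (220 = 7*30 + 10, 30 = 3*10).
gcd(10, 250) = 10.
10 divides 270, so integer solutions exist.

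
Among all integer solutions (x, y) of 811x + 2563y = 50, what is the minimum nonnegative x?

gcd(2563, 811) = 1.
1 divides 50, so solutions exist.
By Bézout, 811·(414) + 2563·(-131) = 1.
Scale by 50/1 = 50: (x₀, y₀) = (20700, -6550).
General solution: x = 20700 + 2563t, y = -6550 - 811t for integer t.
x ≥ 0: smallest is 20700 mod 2563 = 196 (at t = -8), with y = -62.

196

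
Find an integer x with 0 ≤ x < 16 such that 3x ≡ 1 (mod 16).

gcd(16, 3) = 1.
By Bézout, 3·(-5) + 16·(1) = 1.
So 3·-5 ≡ 1 (mod 16), and -5 mod 16 = 11.

11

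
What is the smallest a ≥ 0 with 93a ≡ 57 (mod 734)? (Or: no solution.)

119

gcd(734, 93) = 1  (734 = 7·93 + 83, 93 = 1·83 + 10, 83 = 8·10 + 3, 10 = 3·3 + 1, 3 = 3·1).
1 divides 57, so solutions exist.
Back-substituting, 93·(221) + 734·(-28) = 1.
So 93·(221) ≡ 1 (mod 734); multiply by 57: a ≡ 12597 (mod 734).
Smallest nonnegative: a = 12597 mod 734 = 119.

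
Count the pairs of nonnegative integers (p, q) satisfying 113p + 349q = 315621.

8

gcd(349, 113):
  349 = 3×113 + 10
  113 = 11×10 + 3
  10 = 3×3 + 1
  3 = 3×1
so gcd(349, 113) = 1.
Back-substitute for Bézout coefficients:
  1 = 10 - 3×3
  ... = 113×(-105) + 349×(34)
Scale by 315621: one solution is (-33140205, 10731114). Reduce p mod 349: (137, 860).
General: p = 137 + 349t, q = 860 - 113t.
p ≥ 0 ⇒ t ≥ 0; q ≥ 0 ⇒ t ≤ 7. So t ∈ [0, 7]: 8 solutions.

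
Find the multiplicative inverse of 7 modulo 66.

19

gcd(66, 7) = 1  (66 = 9×7 + 3, 7 = 2×3 + 1, 3 = 3×1).
Back-substituting, 7×(19) + 66×(-2) = 1.
So 7×19 ≡ 1 (mod 66), and 19 mod 66 = 19.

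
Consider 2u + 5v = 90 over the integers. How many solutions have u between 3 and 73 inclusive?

gcd(5, 2) = 1  (5 = 2·2 + 1, 2 = 2·1).
Back-substituting, 2·(-2) + 5·(1) = 1.
Scale by 90: particular solution (-180, 90); reduce u mod 5: (0, 18).
General solution: u = 0 + 5t, v = 18 - 2t for integer t.
3 ≤ 0 + 5t ≤ 73 gives t ∈ [1, 14], which is 14 values.

14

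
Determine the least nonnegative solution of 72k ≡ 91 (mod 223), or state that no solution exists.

184

gcd(223, 72) = 1  (223 = 3·72 + 7, 72 = 10·7 + 2, 7 = 3·2 + 1, 2 = 2·1).
1 divides 91, so solutions exist.
Back-substituting, 72·(-96) + 223·(31) = 1.
So 72·(-96) ≡ 1 (mod 223); multiply by 91: k ≡ -8736 (mod 223).
Smallest nonnegative: k = -8736 mod 223 = 184.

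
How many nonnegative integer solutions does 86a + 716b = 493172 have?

16

gcd(716, 86) = 2.
By Bézout, 86×(25) + 716×(-3) = 2.
One solution: (248, 659).
General: a = 248 + 358t, b = 659 - 43t.
a ≥ 0 ⇒ t ≥ 0; b ≥ 0 ⇒ t ≤ 15. So t ∈ [0, 15]: 16 solutions.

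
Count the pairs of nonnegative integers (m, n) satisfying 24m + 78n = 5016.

gcd(78, 24) = 6  (78 = 3·24 + 6, 24 = 4·6).
Back-substituting, 24·(-3) + 78·(1) = 6.
Scale by 836: one solution is (-2508, 836). Reduce m mod 13: (1, 64).
General: m = 1 + 13t, n = 64 - 4t.
m ≥ 0 ⇒ t ≥ 0; n ≥ 0 ⇒ t ≤ 16. So t ∈ [0, 16]: 17 solutions.

17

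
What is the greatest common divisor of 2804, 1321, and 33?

gcd(2804, 1321) = 1.
gcd(1, 33) = 1.

1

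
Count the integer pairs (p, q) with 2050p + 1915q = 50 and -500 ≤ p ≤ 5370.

16

gcd(2050, 1915):
  2050 = 1·1915 + 135
  1915 = 14·135 + 25
  135 = 5·25 + 10
  25 = 2·10 + 5
  10 = 2·5
so gcd(2050, 1915) = 5.
Back-substitute for Bézout coefficients:
  5 = 25 - 2·10
  ... = 2050·(-156) + 1915·(167)
Scale by 10: particular solution (-1560, 1670); reduce p mod 383: (355, -380).
General solution: p = 355 + 383t, q = -380 - 410t for integer t.
-500 ≤ 355 + 383t ≤ 5370 gives t ∈ [-2, 13], which is 16 values.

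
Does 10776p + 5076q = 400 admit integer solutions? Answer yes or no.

gcd(10776, 5076) = 12  (10776 = 2·5076 + 624, 5076 = 8·624 + 84, 624 = 7·84 + 36, 84 = 2·36 + 12, 36 = 3·12).
12 does not divide 400 (remainder 4), so no integer solutions.

no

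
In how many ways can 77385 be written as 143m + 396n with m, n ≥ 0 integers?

15

gcd(396, 143):
  396 = 2*143 + 110
  143 = 1*110 + 33
  110 = 3*33 + 11
  33 = 3*11
so gcd(396, 143) = 11.
Back-substitute for Bézout coefficients:
  11 = 110 - 3*33
  ... = 143*(-11) + 396*(4)
Scale by 7035: one solution is (-77385, 28140). Reduce m mod 36: (15, 190).
General: m = 15 + 36t, n = 190 - 13t.
m ≥ 0 ⇒ t ≥ 0; n ≥ 0 ⇒ t ≤ 14. So t ∈ [0, 14]: 15 solutions.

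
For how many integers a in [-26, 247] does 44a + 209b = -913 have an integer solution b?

14

gcd(209, 44) = 11  (209 = 4×44 + 33, 44 = 1×33 + 11, 33 = 3×11).
Back-substituting, 44×(5) + 209×(-1) = 11.
Scale by -83: particular solution (-415, 83); reduce a mod 19: (3, -5).
General solution: a = 3 + 19t, b = -5 - 4t for integer t.
-26 ≤ 3 + 19t ≤ 247 gives t ∈ [-1, 12], which is 14 values.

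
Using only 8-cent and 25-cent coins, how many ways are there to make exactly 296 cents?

Need nonnegative integers with 8j + 25k = 296.
gcd(8, 25) = 1, and 8·(-3) + 25·(1) = 1.
So (j₀, k₀) = (-888, 296); general j = -888 + 25t, k = 296 - 8t.
j ≥ 0 ⇒ t ≥ 36; k ≥ 0 ⇒ t ≤ 37. That's 2 values of t.

2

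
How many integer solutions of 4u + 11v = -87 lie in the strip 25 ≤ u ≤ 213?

18

gcd(11, 4) = 1.
By Bézout, 4*(3) + 11*(-1) = 1.
Particular solution: (3, -9).
General solution: u = 3 + 11t, v = -9 - 4t for integer t.
25 ≤ 3 + 11t ≤ 213 gives t ∈ [2, 19], which is 18 values.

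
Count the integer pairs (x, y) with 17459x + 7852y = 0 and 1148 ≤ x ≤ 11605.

18

gcd(17459, 7852) = 13.
By Bézout, 17459·(-85) + 7852·(189) = 13.
Particular solution: (0, 0).
General solution: x = 0 + 604t, y = 0 - 1343t for integer t.
1148 ≤ 0 + 604t ≤ 11605 gives t ∈ [2, 19], which is 18 values.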